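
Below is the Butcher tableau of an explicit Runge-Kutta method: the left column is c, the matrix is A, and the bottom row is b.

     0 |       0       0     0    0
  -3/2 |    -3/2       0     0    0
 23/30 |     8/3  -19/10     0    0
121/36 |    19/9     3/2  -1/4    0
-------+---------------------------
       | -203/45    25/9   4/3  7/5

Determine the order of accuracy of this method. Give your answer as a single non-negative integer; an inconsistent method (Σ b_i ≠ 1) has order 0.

b = (-203/45, 25/9, 4/3, 7/5)
c = (0, -3/2, 23/30, 121/36)
Ac = (0, 0, 57/20, -293/120)
Σ b_i: (-203/45)·1 + 25/9·1 + 4/3·1 + 7/5·1 = 1 ✓
b·c: 25/9·(-3/2) + 4/3·23/30 + 7/5·121/36 = 281/180 ≠ 1/2 ⇒ order 1.

1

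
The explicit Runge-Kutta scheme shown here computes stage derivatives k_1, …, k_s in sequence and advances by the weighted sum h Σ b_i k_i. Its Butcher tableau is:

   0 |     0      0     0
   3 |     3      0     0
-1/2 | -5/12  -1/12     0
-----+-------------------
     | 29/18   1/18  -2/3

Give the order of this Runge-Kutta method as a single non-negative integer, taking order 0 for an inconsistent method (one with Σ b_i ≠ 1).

b = (29/18, 1/18, -2/3)
c = (0, 3, -1/2)
Ac = (0, 0, -1/4)
Σ b_i: 29/18·1 + 1/18·1 + (-2/3)·1 = 1 ✓
b·c: 1/18·3 + (-2/3)·(-1/2) = 1/2 ✓
b·c²: 1/18·9 + (-2/3)·1/4 = 1/3 ✓
b·Ac: (-2/3)·(-1/4) = 1/6 ✓; 3 stages ⇒ order 3.

3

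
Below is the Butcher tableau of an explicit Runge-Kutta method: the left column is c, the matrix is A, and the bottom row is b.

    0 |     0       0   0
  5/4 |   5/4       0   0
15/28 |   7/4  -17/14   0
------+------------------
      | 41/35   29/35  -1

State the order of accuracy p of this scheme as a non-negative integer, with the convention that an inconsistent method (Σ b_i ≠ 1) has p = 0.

b = (41/35, 29/35, -1)
c = (0, 5/4, 15/28)
Ac = (0, 0, -85/56)
Σ b_i: 41/35·1 + 29/35·1 + (-1)·1 = 1 ✓
b·c: 29/35·5/4 + (-1)·15/28 = 1/2 ✓
b·c²: 29/35·25/16 + (-1)·225/784 = 395/392 ≠ 1/3 ⇒ order 2.
b·Ac: (-1)·(-85/56) = 85/56 ≠ 1/6

2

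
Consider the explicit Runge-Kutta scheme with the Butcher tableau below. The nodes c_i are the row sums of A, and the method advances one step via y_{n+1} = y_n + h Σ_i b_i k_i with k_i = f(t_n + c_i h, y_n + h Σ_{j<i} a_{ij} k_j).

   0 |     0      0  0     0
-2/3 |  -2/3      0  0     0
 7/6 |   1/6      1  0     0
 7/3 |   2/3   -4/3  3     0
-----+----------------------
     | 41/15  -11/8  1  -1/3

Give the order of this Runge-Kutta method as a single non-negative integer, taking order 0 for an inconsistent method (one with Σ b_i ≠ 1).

0

b = (41/15, -11/8, 1, -1/3)
c = (0, -2/3, 7/6, 7/3)
Ac = (0, 0, -2/3, 79/18)
Σ b_i: 41/15·1 + (-11/8)·1 + 1·1 + (-1/3)·1 = 81/40 ≠ 1 ⇒ order 0.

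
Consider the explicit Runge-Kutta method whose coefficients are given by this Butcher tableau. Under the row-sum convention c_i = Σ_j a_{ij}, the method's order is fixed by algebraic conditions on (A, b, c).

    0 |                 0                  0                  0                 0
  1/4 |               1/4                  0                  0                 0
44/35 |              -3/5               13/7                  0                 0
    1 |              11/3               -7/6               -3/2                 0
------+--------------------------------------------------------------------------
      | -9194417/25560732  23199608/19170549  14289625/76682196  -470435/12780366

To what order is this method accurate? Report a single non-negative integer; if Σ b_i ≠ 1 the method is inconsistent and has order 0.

b = (-9194417/25560732, 23199608/19170549, 14289625/76682196, -470435/12780366)
c = (0, 1/4, 44/35, 1)
Ac = (0, 0, 13/28, -1829/840)
Σ b_i: (-9194417/25560732)·1 + 23199608/19170549·1 + 14289625/76682196·1 + (-470435/12780366)·1 = 1 ✓
b·c: 23199608/19170549·1/4 + 14289625/76682196·44/35 + (-470435/12780366)·1 = 1/2 ✓
b·c²: 23199608/19170549·1/16 + 14289625/76682196·1936/1225 + (-470435/12780366)·1 = 1/3 ✓
b·Ac: 14289625/76682196·13/28 + (-470435/12780366)·(-1829/840) = 1/6 ✓
b·c³: 23199608/19170549·1/64 + 14289625/76682196·85184/42875 + (-470435/12780366)·1 = 126083887/357850248 ≠ 1/4 ⇒ order 3.
b·(c∘Ac): 14289625/76682196·143/245 + (-470435/12780366)·(-1829/840) = 19315163/102242928 ≠ 1/8
b·Ac²: 14289625/76682196·13/112 + (-470435/12780366)·(-287359/117600) = 199634081/1789251240 ≠ 1/12
b·A²c: (-470435/12780366)·(-39/56) = 873665/34080976 ≠ 1/24

3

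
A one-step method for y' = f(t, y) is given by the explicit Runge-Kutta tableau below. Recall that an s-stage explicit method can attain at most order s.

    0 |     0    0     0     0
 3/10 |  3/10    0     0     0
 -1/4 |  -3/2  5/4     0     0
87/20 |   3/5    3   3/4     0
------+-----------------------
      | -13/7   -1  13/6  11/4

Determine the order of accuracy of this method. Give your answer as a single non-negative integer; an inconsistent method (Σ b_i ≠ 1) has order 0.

b = (-13/7, -1, 13/6, 11/4)
c = (0, 3/10, -1/4, 87/20)
Ac = (0, 0, 3/8, 57/80)
Σ b_i: (-13/7)·1 + (-1)·1 + 13/6·1 + 11/4·1 = 173/84 ≠ 1 ⇒ order 0.

0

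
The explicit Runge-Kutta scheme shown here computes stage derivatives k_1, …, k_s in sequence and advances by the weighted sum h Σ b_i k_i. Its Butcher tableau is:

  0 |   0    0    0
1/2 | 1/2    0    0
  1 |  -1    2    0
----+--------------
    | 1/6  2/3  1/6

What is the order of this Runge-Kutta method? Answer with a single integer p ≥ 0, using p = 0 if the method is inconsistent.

b = (1/6, 2/3, 1/6)
c = (0, 1/2, 1)
Ac = (0, 0, 1)
Σ b_i: 1/6·1 + 2/3·1 + 1/6·1 = 1 ✓
b·c: 2/3·1/2 + 1/6·1 = 1/2 ✓
b·c²: 2/3·1/4 + 1/6·1 = 1/3 ✓
b·Ac: 1/6·1 = 1/6 ✓; 3 stages ⇒ order 3.

3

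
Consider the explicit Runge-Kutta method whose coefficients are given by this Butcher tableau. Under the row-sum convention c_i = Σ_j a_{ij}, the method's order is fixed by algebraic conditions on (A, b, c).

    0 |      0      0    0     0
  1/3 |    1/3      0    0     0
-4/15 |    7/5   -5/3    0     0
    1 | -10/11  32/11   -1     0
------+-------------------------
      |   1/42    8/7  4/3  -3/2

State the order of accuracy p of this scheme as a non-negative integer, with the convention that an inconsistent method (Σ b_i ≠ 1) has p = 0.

b = (1/42, 8/7, 4/3, -3/2)
c = (0, 1/3, -4/15, 1)
Ac = (0, 0, -5/9, 68/55)
Σ b_i: 1/42·1 + 8/7·1 + 4/3·1 + (-3/2)·1 = 1 ✓
b·c: 8/7·1/3 + 4/3·(-4/15) + (-3/2)·1 = -929/630 ≠ 1/2 ⇒ order 1.

1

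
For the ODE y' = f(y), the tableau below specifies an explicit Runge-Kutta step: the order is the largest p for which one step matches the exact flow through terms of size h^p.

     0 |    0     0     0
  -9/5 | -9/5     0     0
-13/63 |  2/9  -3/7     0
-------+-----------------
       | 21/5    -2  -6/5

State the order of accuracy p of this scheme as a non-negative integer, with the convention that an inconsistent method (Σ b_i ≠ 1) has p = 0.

1

b = (21/5, -2, -6/5)
c = (0, -9/5, -13/63)
Ac = (0, 0, 27/35)
Σ b_i: 21/5·1 + (-2)·1 + (-6/5)·1 = 1 ✓
b·c: (-2)·(-9/5) + (-6/5)·(-13/63) = 404/105 ≠ 1/2 ⇒ order 1.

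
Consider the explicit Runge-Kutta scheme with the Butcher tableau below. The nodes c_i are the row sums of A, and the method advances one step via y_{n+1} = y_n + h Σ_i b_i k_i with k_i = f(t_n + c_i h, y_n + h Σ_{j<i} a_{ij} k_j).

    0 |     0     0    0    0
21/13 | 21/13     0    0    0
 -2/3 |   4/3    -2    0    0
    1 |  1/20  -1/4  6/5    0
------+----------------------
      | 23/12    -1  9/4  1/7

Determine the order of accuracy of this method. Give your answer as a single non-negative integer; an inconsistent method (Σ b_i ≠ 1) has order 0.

0

b = (23/12, -1, 9/4, 1/7)
c = (0, 21/13, -2/3, 1)
Ac = (0, 0, -42/13, -313/260)
Σ b_i: 23/12·1 + (-1)·1 + 9/4·1 + 1/7·1 = 139/42 ≠ 1 ⇒ order 0.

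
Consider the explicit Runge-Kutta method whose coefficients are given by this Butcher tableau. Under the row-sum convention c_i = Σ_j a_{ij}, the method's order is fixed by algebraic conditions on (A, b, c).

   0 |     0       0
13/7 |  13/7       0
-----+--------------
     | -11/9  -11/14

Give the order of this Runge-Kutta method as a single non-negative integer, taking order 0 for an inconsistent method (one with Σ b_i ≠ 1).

b = (-11/9, -11/14)
c = (0, 13/7)
Σ b_i: (-11/9)·1 + (-11/14)·1 = -253/126 ≠ 1 ⇒ order 0.

0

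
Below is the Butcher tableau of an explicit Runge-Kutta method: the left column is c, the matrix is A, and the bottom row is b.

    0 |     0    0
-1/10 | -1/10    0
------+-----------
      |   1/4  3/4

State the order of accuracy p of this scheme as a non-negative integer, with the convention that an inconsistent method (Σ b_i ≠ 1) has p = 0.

b = (1/4, 3/4)
c = (0, -1/10)
Σ b_i: 1/4·1 + 3/4·1 = 1 ✓
b·c: 3/4·(-1/10) = -3/40 ≠ 1/2 ⇒ order 1.

1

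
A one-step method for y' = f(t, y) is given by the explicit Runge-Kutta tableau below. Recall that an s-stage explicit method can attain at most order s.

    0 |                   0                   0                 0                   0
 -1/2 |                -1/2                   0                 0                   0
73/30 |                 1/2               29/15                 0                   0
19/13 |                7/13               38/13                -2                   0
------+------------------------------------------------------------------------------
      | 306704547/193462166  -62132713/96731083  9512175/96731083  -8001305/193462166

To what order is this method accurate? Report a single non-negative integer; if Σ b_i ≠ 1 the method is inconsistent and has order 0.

3

b = (306704547/193462166, -62132713/96731083, 9512175/96731083, -8001305/193462166)
c = (0, -1/2, 73/30, 19/13)
Ac = (0, 0, -29/30, -1234/195)
Σ b_i: 306704547/193462166·1 + (-62132713/96731083)·1 + 9512175/96731083·1 + (-8001305/193462166)·1 = 1 ✓
b·c: (-62132713/96731083)·(-1/2) + 9512175/96731083·73/30 + (-8001305/193462166)·19/13 = 1/2 ✓
b·c²: (-62132713/96731083)·1/4 + 9512175/96731083·5329/900 + (-8001305/193462166)·361/169 = 1/3 ✓
b·Ac: 9512175/96731083·(-29/30) + (-8001305/193462166)·(-1234/195) = 1/6 ✓
b·c³: (-62132713/96731083)·(-1/8) + 9512175/96731083·389017/27000 + (-8001305/193462166)·6859/2197 = 309648417707/226350734220 ≠ 1/4 ⇒ order 3.
b·(c∘Ac): 9512175/96731083·(-2117/900) + (-8001305/193462166)·(-23446/2535) = 58507785/386924332 ≠ 1/8
b·Ac²: 9512175/96731083·29/60 + (-8001305/193462166)·(-32501/2925) = 8829110419/17411594940 ≠ 1/12
b·A²c: (-8001305/193462166)·29/15 = -46407569/580386498 ≠ 1/24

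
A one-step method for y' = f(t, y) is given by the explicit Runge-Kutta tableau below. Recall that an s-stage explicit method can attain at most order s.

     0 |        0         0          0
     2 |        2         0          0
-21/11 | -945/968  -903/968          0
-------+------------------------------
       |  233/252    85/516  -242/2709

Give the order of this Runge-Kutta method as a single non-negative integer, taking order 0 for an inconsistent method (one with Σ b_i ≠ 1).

3

b = (233/252, 85/516, -242/2709)
c = (0, 2, -21/11)
Ac = (0, 0, -903/484)
Σ b_i: 233/252·1 + 85/516·1 + (-242/2709)·1 = 1 ✓
b·c: 85/516·2 + (-242/2709)·(-21/11) = 1/2 ✓
b·c²: 85/516·4 + (-242/2709)·441/121 = 1/3 ✓
b·Ac: (-242/2709)·(-903/484) = 1/6 ✓; 3 stages ⇒ order 3.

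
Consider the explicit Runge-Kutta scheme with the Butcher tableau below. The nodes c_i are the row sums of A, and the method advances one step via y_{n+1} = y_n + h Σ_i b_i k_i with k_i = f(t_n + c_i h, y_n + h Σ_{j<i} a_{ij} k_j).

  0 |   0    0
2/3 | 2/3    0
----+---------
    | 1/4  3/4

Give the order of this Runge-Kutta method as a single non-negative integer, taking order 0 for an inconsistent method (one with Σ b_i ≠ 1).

b = (1/4, 3/4)
c = (0, 2/3)
Σ b_i: 1/4·1 + 3/4·1 = 1 ✓
b·c: 3/4·2/3 = 1/2 ✓; 2 stages ⇒ order 2.

2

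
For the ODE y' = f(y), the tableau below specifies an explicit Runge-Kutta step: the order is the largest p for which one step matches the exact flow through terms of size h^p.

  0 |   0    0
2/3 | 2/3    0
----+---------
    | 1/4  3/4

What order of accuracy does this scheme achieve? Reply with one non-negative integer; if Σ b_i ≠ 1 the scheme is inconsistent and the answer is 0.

b = (1/4, 3/4)
c = (0, 2/3)
Σ b_i: 1/4·1 + 3/4·1 = 1 ✓
b·c: 3/4·2/3 = 1/2 ✓; 2 stages ⇒ order 2.

2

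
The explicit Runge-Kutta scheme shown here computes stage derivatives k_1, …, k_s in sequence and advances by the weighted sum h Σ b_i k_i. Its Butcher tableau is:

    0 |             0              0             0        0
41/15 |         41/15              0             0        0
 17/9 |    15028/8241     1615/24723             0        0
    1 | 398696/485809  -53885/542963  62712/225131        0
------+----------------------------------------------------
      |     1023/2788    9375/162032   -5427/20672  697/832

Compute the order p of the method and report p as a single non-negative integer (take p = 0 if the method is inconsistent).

4

b = (1023/2788, 9375/162032, -5427/20672, 697/832)
c = (0, 41/15, 17/9, 1)
Ac = (0, 0, 323/1809, 13/51)
Σ b_i: 1023/2788·1 + 9375/162032·1 + (-5427/20672)·1 + 697/832·1 = 1 ✓
b·c: 9375/162032·41/15 + (-5427/20672)·17/9 + 697/832·1 = 1/2 ✓
b·c²: 9375/162032·1681/225 + (-5427/20672)·289/81 + 697/832·1 = 1/3 ✓
b·Ac: (-5427/20672)·323/1809 + 697/832·13/51 = 1/6 ✓
b·c³: 9375/162032·68921/3375 + (-5427/20672)·4913/729 + 697/832·1 = 1/4 ✓
b·(c∘Ac): (-5427/20672)·5491/16281 + 697/832·13/51 = 1/8 ✓
b·Ac²: (-5427/20672)·13243/27135 + 697/832·2639/10455 = 1/12 ✓
b·A²c: 697/832·104/2091 = 1/24 ✓; 4 stages ⇒ order 4.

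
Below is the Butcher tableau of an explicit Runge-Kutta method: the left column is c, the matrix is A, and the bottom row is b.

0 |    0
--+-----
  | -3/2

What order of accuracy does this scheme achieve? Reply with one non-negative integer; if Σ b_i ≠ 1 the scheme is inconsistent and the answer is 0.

0

b = (-3/2)
c = (0)
Σ b_i: (-3/2)·1 = -3/2 ≠ 1 ⇒ order 0.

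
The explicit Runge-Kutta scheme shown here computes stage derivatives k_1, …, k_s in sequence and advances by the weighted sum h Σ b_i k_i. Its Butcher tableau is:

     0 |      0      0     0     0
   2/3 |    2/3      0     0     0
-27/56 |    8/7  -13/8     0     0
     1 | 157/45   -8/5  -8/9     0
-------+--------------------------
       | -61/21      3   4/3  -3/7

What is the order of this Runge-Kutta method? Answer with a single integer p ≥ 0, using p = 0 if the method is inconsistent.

b = (-61/21, 3, 4/3, -3/7)
c = (0, 2/3, -27/56, 1)
Ac = (0, 0, -13/12, -67/105)
Σ b_i: (-61/21)·1 + 3·1 + 4/3·1 + (-3/7)·1 = 1 ✓
b·c: 3·2/3 + 4/3·(-27/56) + (-3/7)·1 = 13/14 ≠ 1/2 ⇒ order 1.

1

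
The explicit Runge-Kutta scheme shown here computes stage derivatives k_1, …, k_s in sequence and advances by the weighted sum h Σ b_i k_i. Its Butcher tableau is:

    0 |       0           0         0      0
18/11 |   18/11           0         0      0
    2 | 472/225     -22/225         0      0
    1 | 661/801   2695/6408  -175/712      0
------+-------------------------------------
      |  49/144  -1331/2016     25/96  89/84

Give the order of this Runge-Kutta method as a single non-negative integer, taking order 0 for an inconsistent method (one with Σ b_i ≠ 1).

b = (49/144, -1331/2016, 25/96, 89/84)
c = (0, 18/11, 2, 1)
Ac = (0, 0, -4/25, 35/178)
Σ b_i: 49/144·1 + (-1331/2016)·1 + 25/96·1 + 89/84·1 = 1 ✓
b·c: (-1331/2016)·18/11 + 25/96·2 + 89/84·1 = 1/2 ✓
b·c²: (-1331/2016)·324/121 + 25/96·4 + 89/84·1 = 1/3 ✓
b·Ac: 25/96·(-4/25) + 89/84·35/178 = 1/6 ✓
b·c³: (-1331/2016)·5832/1331 + 25/96·8 + 89/84·1 = 1/4 ✓
b·(c∘Ac): 25/96·(-8/25) + 89/84·35/178 = 1/8 ✓
b·Ac²: 25/96·(-72/275) + 89/84·140/979 = 1/12 ✓
b·A²c: 89/84·7/178 = 1/24 ✓; 4 stages ⇒ order 4.

4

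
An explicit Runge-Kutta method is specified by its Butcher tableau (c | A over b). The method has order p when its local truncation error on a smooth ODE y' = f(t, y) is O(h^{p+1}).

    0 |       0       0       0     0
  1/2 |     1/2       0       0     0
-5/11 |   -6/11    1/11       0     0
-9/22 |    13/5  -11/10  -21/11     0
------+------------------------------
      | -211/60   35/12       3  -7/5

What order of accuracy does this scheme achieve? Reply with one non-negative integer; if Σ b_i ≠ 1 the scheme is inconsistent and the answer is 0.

b = (-211/60, 35/12, 3, -7/5)
c = (0, 1/2, -5/11, -9/22)
Ac = (0, 0, 1/22, 769/2420)
Σ b_i: (-211/60)·1 + 35/12·1 + 3·1 + (-7/5)·1 = 1 ✓
b·c: 35/12·1/2 + 3·(-5/11) + (-7/5)·(-9/22) = 881/1320 ≠ 1/2 ⇒ order 1.

1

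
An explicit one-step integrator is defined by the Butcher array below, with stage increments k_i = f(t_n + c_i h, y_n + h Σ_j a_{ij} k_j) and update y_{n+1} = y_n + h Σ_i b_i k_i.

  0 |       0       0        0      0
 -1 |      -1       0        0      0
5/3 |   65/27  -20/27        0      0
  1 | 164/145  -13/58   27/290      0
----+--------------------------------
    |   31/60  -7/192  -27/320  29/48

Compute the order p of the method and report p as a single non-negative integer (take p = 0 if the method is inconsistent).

b = (31/60, -7/192, -27/320, 29/48)
c = (0, -1, 5/3, 1)
Ac = (0, 0, 20/27, 11/29)
Σ b_i: 31/60·1 + (-7/192)·1 + (-27/320)·1 + 29/48·1 = 1 ✓
b·c: (-7/192)·(-1) + (-27/320)·5/3 + 29/48·1 = 1/2 ✓
b·c²: (-7/192)·1 + (-27/320)·25/9 + 29/48·1 = 1/3 ✓
b·Ac: (-27/320)·20/27 + 29/48·11/29 = 1/6 ✓
b·c³: (-7/192)·(-1) + (-27/320)·125/27 + 29/48·1 = 1/4 ✓
b·(c∘Ac): (-27/320)·100/81 + 29/48·11/29 = 1/8 ✓
b·Ac²: (-27/320)·(-20/27) + 29/48·1/29 = 1/12 ✓
b·A²c: 29/48·2/29 = 1/24 ✓; 4 stages ⇒ order 4.

4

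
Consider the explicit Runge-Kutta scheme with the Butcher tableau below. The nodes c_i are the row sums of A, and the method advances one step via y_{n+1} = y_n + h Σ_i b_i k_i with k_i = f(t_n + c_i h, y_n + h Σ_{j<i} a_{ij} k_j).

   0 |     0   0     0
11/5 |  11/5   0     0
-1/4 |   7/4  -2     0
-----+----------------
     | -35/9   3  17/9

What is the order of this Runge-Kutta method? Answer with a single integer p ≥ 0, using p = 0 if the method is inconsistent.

b = (-35/9, 3, 17/9)
c = (0, 11/5, -1/4)
Ac = (0, 0, -22/5)
Σ b_i: (-35/9)·1 + 3·1 + 17/9·1 = 1 ✓
b·c: 3·11/5 + 17/9·(-1/4) = 1103/180 ≠ 1/2 ⇒ order 1.

1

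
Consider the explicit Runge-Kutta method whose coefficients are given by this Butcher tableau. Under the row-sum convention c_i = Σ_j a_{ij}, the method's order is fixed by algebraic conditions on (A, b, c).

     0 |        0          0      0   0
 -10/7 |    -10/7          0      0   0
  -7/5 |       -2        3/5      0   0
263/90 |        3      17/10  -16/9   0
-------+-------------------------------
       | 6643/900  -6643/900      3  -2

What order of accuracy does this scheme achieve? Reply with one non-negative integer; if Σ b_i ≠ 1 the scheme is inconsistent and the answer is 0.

2

b = (6643/900, -6643/900, 3, -2)
c = (0, -10/7, -7/5, 263/90)
Ac = (0, 0, -6/7, 19/315)
Σ b_i: 6643/900·1 + (-6643/900)·1 + 3·1 + (-2)·1 = 1 ✓
b·c: (-6643/900)·(-10/7) + 3·(-7/5) + (-2)·263/90 = 1/2 ✓
b·c²: (-6643/900)·100/49 + 3·49/25 + (-2)·69169/8100 = -148907/5670 ≠ 1/3 ⇒ order 2.
b·Ac: 3·(-6/7) + (-2)·19/315 = -848/315 ≠ 1/6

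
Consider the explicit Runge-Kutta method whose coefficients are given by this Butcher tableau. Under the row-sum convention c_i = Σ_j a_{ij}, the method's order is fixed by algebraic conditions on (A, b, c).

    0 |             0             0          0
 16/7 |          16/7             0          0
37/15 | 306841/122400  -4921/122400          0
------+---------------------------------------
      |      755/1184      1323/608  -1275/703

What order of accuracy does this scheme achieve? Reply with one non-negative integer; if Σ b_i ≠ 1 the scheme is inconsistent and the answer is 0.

3

b = (755/1184, 1323/608, -1275/703)
c = (0, 16/7, 37/15)
Ac = (0, 0, -703/7650)
Σ b_i: 755/1184·1 + 1323/608·1 + (-1275/703)·1 = 1 ✓
b·c: 1323/608·16/7 + (-1275/703)·37/15 = 1/2 ✓
b·c²: 1323/608·256/49 + (-1275/703)·1369/225 = 1/3 ✓
b·Ac: (-1275/703)·(-703/7650) = 1/6 ✓; 3 stages ⇒ order 3.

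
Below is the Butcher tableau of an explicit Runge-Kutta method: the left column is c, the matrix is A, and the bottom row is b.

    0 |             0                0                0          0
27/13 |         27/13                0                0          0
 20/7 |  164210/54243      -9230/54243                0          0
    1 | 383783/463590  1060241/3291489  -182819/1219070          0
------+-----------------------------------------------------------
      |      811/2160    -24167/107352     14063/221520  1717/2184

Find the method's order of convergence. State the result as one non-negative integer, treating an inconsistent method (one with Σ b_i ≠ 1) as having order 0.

b = (811/2160, -24167/107352, 14063/221520, 1717/2184)
c = (0, 27/13, 20/7, 1)
Ac = (0, 0, -710/2009, 413/1717)
Σ b_i: 811/2160·1 + (-24167/107352)·1 + 14063/221520·1 + 1717/2184·1 = 1 ✓
b·c: (-24167/107352)·27/13 + 14063/221520·20/7 + 1717/2184·1 = 1/2 ✓
b·c²: (-24167/107352)·729/169 + 14063/221520·400/49 + 1717/2184·1 = 1/3 ✓
b·Ac: 14063/221520·(-710/2009) + 1717/2184·413/1717 = 1/6 ✓
b·c³: (-24167/107352)·19683/2197 + 14063/221520·8000/343 + 1717/2184·1 = 1/4 ✓
b·(c∘Ac): 14063/221520·(-14200/14063) + 1717/2184·413/1717 = 1/8 ✓
b·Ac²: 14063/221520·(-19170/26117) + 1717/2184·217/1313 = 1/12 ✓
b·A²c: 1717/2184·91/1717 = 1/24 ✓; 4 stages ⇒ order 4.

4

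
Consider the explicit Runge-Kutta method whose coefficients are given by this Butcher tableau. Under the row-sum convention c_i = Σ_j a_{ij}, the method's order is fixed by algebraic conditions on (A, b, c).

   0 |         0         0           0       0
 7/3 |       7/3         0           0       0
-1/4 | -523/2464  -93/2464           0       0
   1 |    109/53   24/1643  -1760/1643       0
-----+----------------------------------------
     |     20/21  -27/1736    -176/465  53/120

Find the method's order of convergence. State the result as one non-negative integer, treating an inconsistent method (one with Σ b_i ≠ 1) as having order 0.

b = (20/21, -27/1736, -176/465, 53/120)
c = (0, 7/3, -1/4, 1)
Ac = (0, 0, -31/352, 16/53)
Σ b_i: 20/21·1 + (-27/1736)·1 + (-176/465)·1 + 53/120·1 = 1 ✓
b·c: (-27/1736)·7/3 + (-176/465)·(-1/4) + 53/120·1 = 1/2 ✓
b·c²: (-27/1736)·49/9 + (-176/465)·1/16 + 53/120·1 = 1/3 ✓
b·Ac: (-176/465)·(-31/352) + 53/120·16/53 = 1/6 ✓
b·c³: (-27/1736)·343/27 + (-176/465)·(-1/64) + 53/120·1 = 1/4 ✓
b·(c∘Ac): (-176/465)·31/1408 + 53/120·16/53 = 1/8 ✓
b·Ac²: (-176/465)·(-217/1056) + 53/120·2/159 = 1/12 ✓
b·A²c: 53/120·5/53 = 1/24 ✓; 4 stages ⇒ order 4.

4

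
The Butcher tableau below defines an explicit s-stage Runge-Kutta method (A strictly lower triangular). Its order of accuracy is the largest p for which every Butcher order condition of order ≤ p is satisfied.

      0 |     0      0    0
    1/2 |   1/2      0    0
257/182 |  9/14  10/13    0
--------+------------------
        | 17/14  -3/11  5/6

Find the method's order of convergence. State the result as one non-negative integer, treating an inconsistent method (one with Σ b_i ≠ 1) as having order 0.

0

b = (17/14, -3/11, 5/6)
c = (0, 1/2, 257/182)
Ac = (0, 0, 5/13)
Σ b_i: 17/14·1 + (-3/11)·1 + 5/6·1 = 410/231 ≠ 1 ⇒ order 0.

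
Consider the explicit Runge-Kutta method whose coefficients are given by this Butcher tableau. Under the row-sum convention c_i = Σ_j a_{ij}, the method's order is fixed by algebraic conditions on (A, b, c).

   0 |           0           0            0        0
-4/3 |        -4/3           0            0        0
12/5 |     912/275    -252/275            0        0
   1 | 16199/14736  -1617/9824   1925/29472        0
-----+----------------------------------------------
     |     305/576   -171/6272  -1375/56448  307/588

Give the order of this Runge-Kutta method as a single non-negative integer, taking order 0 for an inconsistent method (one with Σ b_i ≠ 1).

b = (305/576, -171/6272, -1375/56448, 307/588)
c = (0, -4/3, 12/5, 1)
Ac = (0, 0, 336/275, 231/614)
Σ b_i: 305/576·1 + (-171/6272)·1 + (-1375/56448)·1 + 307/588·1 = 1 ✓
b·c: (-171/6272)·(-4/3) + (-1375/56448)·12/5 + 307/588·1 = 1/2 ✓
b·c²: (-171/6272)·16/9 + (-1375/56448)·144/25 + 307/588·1 = 1/3 ✓
b·Ac: (-1375/56448)·336/275 + 307/588·231/614 = 1/6 ✓
b·c³: (-171/6272)·(-64/27) + (-1375/56448)·1728/125 + 307/588·1 = 1/4 ✓
b·(c∘Ac): (-1375/56448)·4032/1375 + 307/588·231/614 = 1/8 ✓
b·Ac²: (-1375/56448)·(-448/275) + 307/588·77/921 = 1/12 ✓
b·A²c: 307/588·49/614 = 1/24 ✓; 4 stages ⇒ order 4.

4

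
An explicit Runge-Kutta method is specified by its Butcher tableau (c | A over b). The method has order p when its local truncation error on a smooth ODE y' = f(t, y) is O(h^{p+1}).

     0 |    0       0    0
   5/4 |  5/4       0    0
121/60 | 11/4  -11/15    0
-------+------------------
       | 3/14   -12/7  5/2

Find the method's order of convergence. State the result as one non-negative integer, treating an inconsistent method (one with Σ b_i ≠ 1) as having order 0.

b = (3/14, -12/7, 5/2)
c = (0, 5/4, 121/60)
Ac = (0, 0, -11/12)
Σ b_i: 3/14·1 + (-12/7)·1 + 5/2·1 = 1 ✓
b·c: (-12/7)·5/4 + 5/2·121/60 = 487/168 ≠ 1/2 ⇒ order 1.

1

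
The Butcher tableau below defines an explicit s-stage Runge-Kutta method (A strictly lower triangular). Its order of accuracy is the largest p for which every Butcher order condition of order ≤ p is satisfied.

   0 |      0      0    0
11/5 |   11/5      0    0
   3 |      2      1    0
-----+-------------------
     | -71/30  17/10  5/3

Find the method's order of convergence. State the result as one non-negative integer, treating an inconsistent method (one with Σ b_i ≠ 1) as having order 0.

1

b = (-71/30, 17/10, 5/3)
c = (0, 11/5, 3)
Ac = (0, 0, 11/5)
Σ b_i: (-71/30)·1 + 17/10·1 + 5/3·1 = 1 ✓
b·c: 17/10·11/5 + 5/3·3 = 437/50 ≠ 1/2 ⇒ order 1.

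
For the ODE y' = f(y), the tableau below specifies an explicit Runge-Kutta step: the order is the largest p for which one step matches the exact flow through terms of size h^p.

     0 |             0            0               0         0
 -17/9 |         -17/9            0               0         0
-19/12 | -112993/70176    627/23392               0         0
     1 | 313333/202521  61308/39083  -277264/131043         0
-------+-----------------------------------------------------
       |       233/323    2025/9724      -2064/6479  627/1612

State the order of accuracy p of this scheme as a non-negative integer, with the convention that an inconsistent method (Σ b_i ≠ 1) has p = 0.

4

b = (233/323, 2025/9724, -2064/6479, 627/1612)
c = (0, -17/9, -19/12, 1)
Ac = (0, 0, -209/4128, 728/1881)
Σ b_i: 233/323·1 + 2025/9724·1 + (-2064/6479)·1 + 627/1612·1 = 1 ✓
b·c: 2025/9724·(-17/9) + (-2064/6479)·(-19/12) + 627/1612·1 = 1/2 ✓
b·c²: 2025/9724·289/81 + (-2064/6479)·361/144 + 627/1612·1 = 1/3 ✓
b·Ac: (-2064/6479)·(-209/4128) + 627/1612·728/1881 = 1/6 ✓
b·c³: 2025/9724·(-4913/729) + (-2064/6479)·(-6859/1728) + 627/1612·1 = 1/4 ✓
b·(c∘Ac): (-2064/6479)·3971/49536 + 627/1612·728/1881 = 1/8 ✓
b·Ac²: (-2064/6479)·3553/37152 + 627/1612·1651/5643 = 1/12 ✓
b·A²c: 627/1612·403/3762 = 1/24 ✓; 4 stages ⇒ order 4.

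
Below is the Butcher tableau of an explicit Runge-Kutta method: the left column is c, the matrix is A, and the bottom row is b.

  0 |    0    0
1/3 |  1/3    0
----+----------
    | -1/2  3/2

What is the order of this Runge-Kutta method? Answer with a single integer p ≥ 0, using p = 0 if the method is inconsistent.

2

b = (-1/2, 3/2)
c = (0, 1/3)
Σ b_i: (-1/2)·1 + 3/2·1 = 1 ✓
b·c: 3/2·1/3 = 1/2 ✓; 2 stages ⇒ order 2.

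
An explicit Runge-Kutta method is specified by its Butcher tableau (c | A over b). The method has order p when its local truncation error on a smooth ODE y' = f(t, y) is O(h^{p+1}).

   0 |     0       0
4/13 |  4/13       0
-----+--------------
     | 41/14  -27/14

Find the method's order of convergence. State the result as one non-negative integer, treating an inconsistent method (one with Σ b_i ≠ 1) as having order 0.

b = (41/14, -27/14)
c = (0, 4/13)
Σ b_i: 41/14·1 + (-27/14)·1 = 1 ✓
b·c: (-27/14)·4/13 = -54/91 ≠ 1/2 ⇒ order 1.

1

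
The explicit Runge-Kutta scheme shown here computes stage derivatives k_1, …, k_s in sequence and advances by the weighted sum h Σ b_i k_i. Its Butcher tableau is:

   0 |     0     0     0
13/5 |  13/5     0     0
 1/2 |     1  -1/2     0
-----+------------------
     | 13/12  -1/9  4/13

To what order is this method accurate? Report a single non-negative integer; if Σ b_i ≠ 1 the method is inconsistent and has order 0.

b = (13/12, -1/9, 4/13)
c = (0, 13/5, 1/2)
Ac = (0, 0, -13/10)
Σ b_i: 13/12·1 + (-1/9)·1 + 4/13·1 = 599/468 ≠ 1 ⇒ order 0.

0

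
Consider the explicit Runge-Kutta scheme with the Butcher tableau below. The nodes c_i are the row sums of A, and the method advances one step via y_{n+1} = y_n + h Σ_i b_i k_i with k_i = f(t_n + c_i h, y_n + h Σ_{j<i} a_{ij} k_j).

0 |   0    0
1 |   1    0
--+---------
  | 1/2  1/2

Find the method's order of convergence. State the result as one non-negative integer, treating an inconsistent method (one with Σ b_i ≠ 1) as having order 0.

2

b = (1/2, 1/2)
c = (0, 1)
Σ b_i: 1/2·1 + 1/2·1 = 1 ✓
b·c: 1/2·1 = 1/2 ✓; 2 stages ⇒ order 2.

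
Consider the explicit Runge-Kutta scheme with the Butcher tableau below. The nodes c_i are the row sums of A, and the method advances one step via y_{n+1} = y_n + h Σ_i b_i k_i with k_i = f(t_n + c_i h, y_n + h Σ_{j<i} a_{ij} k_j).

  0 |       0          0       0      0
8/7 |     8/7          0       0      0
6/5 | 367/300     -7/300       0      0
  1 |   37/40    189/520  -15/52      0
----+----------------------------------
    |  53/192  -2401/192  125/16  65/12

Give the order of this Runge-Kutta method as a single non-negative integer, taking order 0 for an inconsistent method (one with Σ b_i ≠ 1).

4

b = (53/192, -2401/192, 125/16, 65/12)
c = (0, 8/7, 6/5, 1)
Ac = (0, 0, -2/75, 9/130)
Σ b_i: 53/192·1 + (-2401/192)·1 + 125/16·1 + 65/12·1 = 1 ✓
b·c: (-2401/192)·8/7 + 125/16·6/5 + 65/12·1 = 1/2 ✓
b·c²: (-2401/192)·64/49 + 125/16·36/25 + 65/12·1 = 1/3 ✓
b·Ac: 125/16·(-2/75) + 65/12·9/130 = 1/6 ✓
b·c³: (-2401/192)·512/343 + 125/16·216/125 + 65/12·1 = 1/4 ✓
b·(c∘Ac): 125/16·(-4/125) + 65/12·9/130 = 1/8 ✓
b·Ac²: 125/16·(-16/525) + 65/12·27/455 = 1/12 ✓
b·A²c: 65/12·1/130 = 1/24 ✓; 4 stages ⇒ order 4.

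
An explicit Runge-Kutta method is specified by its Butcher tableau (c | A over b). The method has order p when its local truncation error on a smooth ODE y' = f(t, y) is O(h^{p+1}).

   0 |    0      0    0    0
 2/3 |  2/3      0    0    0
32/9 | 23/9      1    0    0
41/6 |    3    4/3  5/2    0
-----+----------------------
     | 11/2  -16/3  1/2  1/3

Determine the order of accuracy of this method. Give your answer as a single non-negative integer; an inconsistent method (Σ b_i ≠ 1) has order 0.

b = (11/2, -16/3, 1/2, 1/3)
c = (0, 2/3, 32/9, 41/6)
Ac = (0, 0, 2/3, 88/9)
Σ b_i: 11/2·1 + (-16/3)·1 + 1/2·1 + 1/3·1 = 1 ✓
b·c: (-16/3)·2/3 + 1/2·32/9 + 1/3·41/6 = 1/2 ✓
b·c²: (-16/3)·4/9 + 1/2·1024/81 + 1/3·1681/36 = 6323/324 ≠ 1/3 ⇒ order 2.
b·Ac: 1/2·2/3 + 1/3·88/9 = 97/27 ≠ 1/6

2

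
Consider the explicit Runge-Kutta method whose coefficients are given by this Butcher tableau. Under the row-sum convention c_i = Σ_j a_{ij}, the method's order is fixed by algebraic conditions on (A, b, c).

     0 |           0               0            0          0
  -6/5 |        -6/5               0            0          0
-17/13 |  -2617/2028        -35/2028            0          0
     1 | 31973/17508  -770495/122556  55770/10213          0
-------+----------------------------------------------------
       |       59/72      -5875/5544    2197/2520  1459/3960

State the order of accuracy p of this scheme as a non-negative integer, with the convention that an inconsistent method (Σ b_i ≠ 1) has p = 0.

b = (59/72, -5875/5544, 2197/2520, 1459/3960)
c = (0, -6/5, -17/13, 1)
Ac = (0, 0, 7/338, 1177/2918)
Σ b_i: 59/72·1 + (-5875/5544)·1 + 2197/2520·1 + 1459/3960·1 = 1 ✓
b·c: (-5875/5544)·(-6/5) + 2197/2520·(-17/13) + 1459/3960·1 = 1/2 ✓
b·c²: (-5875/5544)·36/25 + 2197/2520·289/169 + 1459/3960·1 = 1/3 ✓
b·Ac: 2197/2520·7/338 + 1459/3960·1177/2918 = 1/6 ✓
b·c³: (-5875/5544)·(-216/125) + 2197/2520·(-4913/2197) + 1459/3960·1 = 1/4 ✓
b·(c∘Ac): 2197/2520·(-119/4394) + 1459/3960·1177/2918 = 1/8 ✓
b·Ac²: 2197/2520·(-21/845) + 1459/3960·2079/7295 = 1/12 ✓
b·A²c: 1459/3960·165/1459 = 1/24 ✓; 4 stages ⇒ order 4.

4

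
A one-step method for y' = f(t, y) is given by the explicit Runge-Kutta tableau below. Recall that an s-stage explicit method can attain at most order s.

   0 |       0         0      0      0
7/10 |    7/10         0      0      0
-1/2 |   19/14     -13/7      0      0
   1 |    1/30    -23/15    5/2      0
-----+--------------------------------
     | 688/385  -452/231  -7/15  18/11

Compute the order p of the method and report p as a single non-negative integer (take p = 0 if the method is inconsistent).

2

b = (688/385, -452/231, -7/15, 18/11)
c = (0, 7/10, -1/2, 1)
Ac = (0, 0, -13/10, -697/300)
Σ b_i: 688/385·1 + (-452/231)·1 + (-7/15)·1 + 18/11·1 = 1 ✓
b·c: (-452/231)·7/10 + (-7/15)·(-1/2) + 18/11·1 = 1/2 ✓
b·c²: (-452/231)·49/100 + (-7/15)·1/4 + 18/11·1 = 617/1100 ≠ 1/3 ⇒ order 2.
b·Ac: (-7/15)·(-13/10) + 18/11·(-697/300) = -2636/825 ≠ 1/6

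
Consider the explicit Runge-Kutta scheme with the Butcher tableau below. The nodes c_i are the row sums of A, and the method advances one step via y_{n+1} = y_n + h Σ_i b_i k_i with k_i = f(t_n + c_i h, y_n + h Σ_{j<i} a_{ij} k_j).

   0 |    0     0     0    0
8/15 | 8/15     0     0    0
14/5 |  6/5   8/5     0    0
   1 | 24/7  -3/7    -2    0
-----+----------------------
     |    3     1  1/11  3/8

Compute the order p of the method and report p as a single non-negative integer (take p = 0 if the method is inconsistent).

b = (3, 1, 1/11, 3/8)
c = (0, 8/15, 14/5, 1)
Ac = (0, 0, 64/75, -204/35)
Σ b_i: 3·1 + 1·1 + 1/11·1 + 3/8·1 = 393/88 ≠ 1 ⇒ order 0.

0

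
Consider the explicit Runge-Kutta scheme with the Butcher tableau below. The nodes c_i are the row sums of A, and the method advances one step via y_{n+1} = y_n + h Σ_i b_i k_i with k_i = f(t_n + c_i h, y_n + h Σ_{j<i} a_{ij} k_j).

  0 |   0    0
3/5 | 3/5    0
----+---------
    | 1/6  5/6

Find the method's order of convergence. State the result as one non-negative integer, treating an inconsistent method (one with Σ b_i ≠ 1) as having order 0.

2

b = (1/6, 5/6)
c = (0, 3/5)
Σ b_i: 1/6·1 + 5/6·1 = 1 ✓
b·c: 5/6·3/5 = 1/2 ✓; 2 stages ⇒ order 2.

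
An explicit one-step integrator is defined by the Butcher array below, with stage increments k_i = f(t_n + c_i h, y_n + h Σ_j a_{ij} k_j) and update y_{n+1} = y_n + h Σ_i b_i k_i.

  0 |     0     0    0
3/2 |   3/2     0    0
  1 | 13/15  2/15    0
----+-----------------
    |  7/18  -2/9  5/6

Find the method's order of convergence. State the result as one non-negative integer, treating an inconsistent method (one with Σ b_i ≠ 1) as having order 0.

b = (7/18, -2/9, 5/6)
c = (0, 3/2, 1)
Ac = (0, 0, 1/5)
Σ b_i: 7/18·1 + (-2/9)·1 + 5/6·1 = 1 ✓
b·c: (-2/9)·3/2 + 5/6·1 = 1/2 ✓
b·c²: (-2/9)·9/4 + 5/6·1 = 1/3 ✓
b·Ac: 5/6·1/5 = 1/6 ✓; 3 stages ⇒ order 3.

3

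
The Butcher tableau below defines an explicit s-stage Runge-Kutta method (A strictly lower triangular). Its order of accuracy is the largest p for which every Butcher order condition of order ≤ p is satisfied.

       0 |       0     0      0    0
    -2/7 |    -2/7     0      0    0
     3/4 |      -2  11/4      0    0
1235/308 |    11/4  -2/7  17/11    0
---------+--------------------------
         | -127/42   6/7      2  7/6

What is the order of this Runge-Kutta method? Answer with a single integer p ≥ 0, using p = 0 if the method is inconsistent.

1

b = (-127/42, 6/7, 2, 7/6)
c = (0, -2/7, 3/4, 1235/308)
Ac = (0, 0, -11/14, 2675/2156)
Σ b_i: (-127/42)·1 + 6/7·1 + 2·1 + 7/6·1 = 1 ✓
b·c: 6/7·(-2/7) + 2·3/4 + 7/6·1235/308 = 76751/12936 ≠ 1/2 ⇒ order 1.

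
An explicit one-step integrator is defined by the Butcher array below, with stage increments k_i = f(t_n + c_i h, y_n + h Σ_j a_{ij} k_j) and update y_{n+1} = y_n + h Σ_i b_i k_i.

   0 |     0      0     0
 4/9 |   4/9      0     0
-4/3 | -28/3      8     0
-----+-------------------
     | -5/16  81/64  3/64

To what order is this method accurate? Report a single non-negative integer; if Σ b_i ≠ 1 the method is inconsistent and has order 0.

3

b = (-5/16, 81/64, 3/64)
c = (0, 4/9, -4/3)
Ac = (0, 0, 32/9)
Σ b_i: (-5/16)·1 + 81/64·1 + 3/64·1 = 1 ✓
b·c: 81/64·4/9 + 3/64·(-4/3) = 1/2 ✓
b·c²: 81/64·16/81 + 3/64·16/9 = 1/3 ✓
b·Ac: 3/64·32/9 = 1/6 ✓; 3 stages ⇒ order 3.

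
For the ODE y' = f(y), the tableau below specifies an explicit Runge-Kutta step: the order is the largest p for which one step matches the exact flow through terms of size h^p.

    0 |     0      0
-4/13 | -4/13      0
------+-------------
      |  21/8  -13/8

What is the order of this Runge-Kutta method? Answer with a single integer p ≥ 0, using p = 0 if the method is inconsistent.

b = (21/8, -13/8)
c = (0, -4/13)
Σ b_i: 21/8·1 + (-13/8)·1 = 1 ✓
b·c: (-13/8)·(-4/13) = 1/2 ✓; 2 stages ⇒ order 2.

2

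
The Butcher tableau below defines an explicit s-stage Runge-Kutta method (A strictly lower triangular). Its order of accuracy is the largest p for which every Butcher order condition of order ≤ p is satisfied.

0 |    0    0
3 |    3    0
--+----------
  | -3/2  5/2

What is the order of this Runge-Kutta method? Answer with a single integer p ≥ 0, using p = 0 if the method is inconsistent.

b = (-3/2, 5/2)
c = (0, 3)
Σ b_i: (-3/2)·1 + 5/2·1 = 1 ✓
b·c: 5/2·3 = 15/2 ≠ 1/2 ⇒ order 1.

1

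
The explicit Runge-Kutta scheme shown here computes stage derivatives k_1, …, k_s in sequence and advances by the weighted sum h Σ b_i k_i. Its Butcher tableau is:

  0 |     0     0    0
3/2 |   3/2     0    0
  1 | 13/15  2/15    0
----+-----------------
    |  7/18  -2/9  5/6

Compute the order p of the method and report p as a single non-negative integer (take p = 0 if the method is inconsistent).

3

b = (7/18, -2/9, 5/6)
c = (0, 3/2, 1)
Ac = (0, 0, 1/5)
Σ b_i: 7/18·1 + (-2/9)·1 + 5/6·1 = 1 ✓
b·c: (-2/9)·3/2 + 5/6·1 = 1/2 ✓
b·c²: (-2/9)·9/4 + 5/6·1 = 1/3 ✓
b·Ac: 5/6·1/5 = 1/6 ✓; 3 stages ⇒ order 3.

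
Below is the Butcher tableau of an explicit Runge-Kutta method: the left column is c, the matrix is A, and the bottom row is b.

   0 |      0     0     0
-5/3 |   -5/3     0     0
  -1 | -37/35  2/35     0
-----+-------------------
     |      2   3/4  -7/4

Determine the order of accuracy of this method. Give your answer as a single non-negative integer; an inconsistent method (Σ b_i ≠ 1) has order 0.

3

b = (2, 3/4, -7/4)
c = (0, -5/3, -1)
Ac = (0, 0, -2/21)
Σ b_i: 2·1 + 3/4·1 + (-7/4)·1 = 1 ✓
b·c: 3/4·(-5/3) + (-7/4)·(-1) = 1/2 ✓
b·c²: 3/4·25/9 + (-7/4)·1 = 1/3 ✓
b·Ac: (-7/4)·(-2/21) = 1/6 ✓; 3 stages ⇒ order 3.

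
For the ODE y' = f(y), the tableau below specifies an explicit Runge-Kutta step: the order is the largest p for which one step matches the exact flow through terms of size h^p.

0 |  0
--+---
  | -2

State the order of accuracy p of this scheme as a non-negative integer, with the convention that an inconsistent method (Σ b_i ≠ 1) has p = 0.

0

b = (-2)
c = (0)
Σ b_i: (-2)·1 = -2 ≠ 1 ⇒ order 0.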